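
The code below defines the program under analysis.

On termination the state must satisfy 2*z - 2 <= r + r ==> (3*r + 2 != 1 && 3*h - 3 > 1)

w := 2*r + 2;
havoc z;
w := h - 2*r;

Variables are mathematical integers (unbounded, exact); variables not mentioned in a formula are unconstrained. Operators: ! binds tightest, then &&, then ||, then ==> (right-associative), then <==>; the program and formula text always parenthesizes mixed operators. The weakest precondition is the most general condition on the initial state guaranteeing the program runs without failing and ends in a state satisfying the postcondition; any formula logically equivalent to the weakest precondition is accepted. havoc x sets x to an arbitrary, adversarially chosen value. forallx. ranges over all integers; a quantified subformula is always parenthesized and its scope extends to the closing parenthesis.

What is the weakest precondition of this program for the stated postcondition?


Working backward. After the program, the postcondition 2*z - 2 <= r + r ==> (3*r + 2 != 1 && 3*h - 3 > 1) must hold; in canonical form it is 2*z <= 2*r + 2 ==> (3*r != -1 && 3*h > 4).
Before w := h - 2*r: 2*z <= 2*r + 2 ==> (3*r != -1 && 3*h > 4)
Before havoc z: forall z_1. (2*z_1 <= 2*r + 2 ==> (3*r != -1 && 3*h > 4))
Before w := 2*r + 2: forall z_1. (2*z_1 <= 2*r + 2 ==> (3*r != -1 && 3*h > 4))
Answer: WP = forall z_1. (2*z_1 <= 2*r + 2 ==> (3*r != -1 && 3*h > 4))


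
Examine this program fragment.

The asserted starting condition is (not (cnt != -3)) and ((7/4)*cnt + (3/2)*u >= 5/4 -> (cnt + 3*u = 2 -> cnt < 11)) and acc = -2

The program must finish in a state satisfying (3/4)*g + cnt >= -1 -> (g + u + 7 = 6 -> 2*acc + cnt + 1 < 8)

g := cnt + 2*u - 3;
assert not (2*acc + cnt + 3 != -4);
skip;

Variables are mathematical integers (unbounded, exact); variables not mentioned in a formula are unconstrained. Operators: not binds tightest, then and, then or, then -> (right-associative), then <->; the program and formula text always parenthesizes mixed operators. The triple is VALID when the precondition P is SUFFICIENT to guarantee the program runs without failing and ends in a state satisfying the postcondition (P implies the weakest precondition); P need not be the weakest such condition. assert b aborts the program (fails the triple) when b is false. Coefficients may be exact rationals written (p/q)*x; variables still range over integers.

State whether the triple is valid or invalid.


Working backward. After the program, the postcondition (3/4)*g + cnt >= -1 -> (g + u + 7 = 6 -> 2*acc + cnt + 1 < 8) must hold; in canonical form it is cnt + (3/4)*g >= -1 -> (g + u = -1 -> 2*acc + cnt < 7).
Before skip: cnt + (3/4)*g >= -1 -> (g + u = -1 -> 2*acc + cnt < 7)
Before assert not (2*acc + cnt + 3 != -4): (not (2*acc + cnt != -7)) and (cnt + (3/4)*g >= -1 -> (g + u = -1 -> 2*acc + cnt < 7))
Before g := cnt + 2*u - 3: (not (2*acc + cnt != -7)) and ((7/4)*cnt + (3/2)*u >= 5/4 -> (cnt + 3*u = 2 -> 2*acc + cnt < 7))
The weakest precondition is (not (2*acc + cnt != -7)) and ((7/4)*cnt + (3/2)*u >= 5/4 -> (cnt + 3*u = 2 -> 2*acc + cnt < 7)).
Check whether (not (cnt != -3)) and ((7/4)*cnt + (3/2)*u >= 5/4 -> (cnt + 3*u = 2 -> cnt < 11)) and acc = -2 implies it.
Every state satisfying the precondition satisfies the weakest precondition: the implication holds.
Answer: valid


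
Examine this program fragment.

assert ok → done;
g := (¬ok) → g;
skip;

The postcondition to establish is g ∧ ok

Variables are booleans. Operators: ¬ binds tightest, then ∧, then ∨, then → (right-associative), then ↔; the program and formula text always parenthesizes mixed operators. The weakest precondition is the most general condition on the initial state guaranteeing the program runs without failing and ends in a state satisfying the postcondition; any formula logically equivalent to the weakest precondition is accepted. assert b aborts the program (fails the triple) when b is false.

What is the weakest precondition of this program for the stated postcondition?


Working backward. After the program, g ∧ ok must hold.
Before skip: g ∧ ok
Before g := (¬ok) → g: ((¬ok) → g) ∧ ok
Before assert ok → done: (ok → done) ∧ ((¬ok) → g) ∧ ok
Answer: WP = (ok → done) ∧ ((¬ok) → g) ∧ ok


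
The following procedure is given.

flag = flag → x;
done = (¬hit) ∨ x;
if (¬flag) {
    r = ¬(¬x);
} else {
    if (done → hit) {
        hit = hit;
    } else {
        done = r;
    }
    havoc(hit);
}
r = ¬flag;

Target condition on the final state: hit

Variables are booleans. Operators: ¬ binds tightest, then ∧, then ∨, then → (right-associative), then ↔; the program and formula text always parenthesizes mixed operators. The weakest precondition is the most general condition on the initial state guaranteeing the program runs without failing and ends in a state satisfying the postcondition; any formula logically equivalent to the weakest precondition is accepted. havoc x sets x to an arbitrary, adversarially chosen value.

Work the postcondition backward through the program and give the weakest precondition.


Working backward. After the program, hit must hold.
Before r := ¬flag: hit
Then branch requires hit; else branch requires false.
Before the if: ((¬flag) → hit) ∧ (¬flag)
Before done := (¬hit) ∨ x: ((¬flag) → hit) ∧ (¬flag)
Before flag := flag → x: ((¬(flag → x)) → hit) ∧ (¬(flag → x))
Answer: WP = ((¬(flag → x)) → hit) ∧ (¬(flag → x))


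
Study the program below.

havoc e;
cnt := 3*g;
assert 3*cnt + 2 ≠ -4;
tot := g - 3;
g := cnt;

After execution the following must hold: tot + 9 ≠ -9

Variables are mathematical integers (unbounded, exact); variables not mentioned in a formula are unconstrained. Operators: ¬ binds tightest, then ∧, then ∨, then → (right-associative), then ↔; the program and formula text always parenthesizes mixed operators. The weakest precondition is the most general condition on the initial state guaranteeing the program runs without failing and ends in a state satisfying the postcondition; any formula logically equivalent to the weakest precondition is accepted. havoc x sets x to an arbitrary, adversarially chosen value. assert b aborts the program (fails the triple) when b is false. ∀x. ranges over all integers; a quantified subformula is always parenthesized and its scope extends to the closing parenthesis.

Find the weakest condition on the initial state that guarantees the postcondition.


Working backward. After the program, the postcondition tot + 9 ≠ -9 must hold; in canonical form it is tot ≠ -18.
Before g := cnt: tot ≠ -18
Before tot := g - 3: g ≠ -15
Before assert 3*cnt + 2 ≠ -4: 3*cnt ≠ -6 ∧ g ≠ -15
Before cnt := 3*g: 9*g ≠ -6 ∧ g ≠ -15
Before havoc e: 9*g ≠ -6 ∧ g ≠ -15
Answer: WP = 9*g ≠ -6 ∧ g ≠ -15


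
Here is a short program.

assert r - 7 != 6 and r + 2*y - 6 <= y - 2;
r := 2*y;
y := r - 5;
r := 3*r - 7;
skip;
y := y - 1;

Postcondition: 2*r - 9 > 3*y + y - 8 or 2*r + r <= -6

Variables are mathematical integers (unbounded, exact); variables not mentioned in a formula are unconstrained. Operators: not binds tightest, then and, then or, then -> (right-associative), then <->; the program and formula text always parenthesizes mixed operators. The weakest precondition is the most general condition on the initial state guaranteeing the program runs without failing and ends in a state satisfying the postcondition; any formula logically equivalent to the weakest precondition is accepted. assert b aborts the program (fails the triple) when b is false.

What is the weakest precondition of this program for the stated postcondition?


Working backward. After the program, the postcondition 2*r - 9 > 3*y + y - 8 or 2*r + r <= -6 must hold; in canonical form it is 2*r > 4*y + 1 or 3*r <= -6.
Before y := y - 1: 2*r > 4*y - 3 or 3*r <= -6
Before skip: 2*r > 4*y - 3 or 3*r <= -6
Before r := 3*r - 7: 6*r > 4*y + 11 or 9*r <= 15
Before y := r - 5: 2*r > -9 or 9*r <= 15
Before r := 2*y: 4*y > -9 or 18*y <= 15
Before assert r - 7 != 6 and r + 2*y - 6 <= y - 2: r != 13 and r + y <= 4 and (4*y > -9 or 18*y <= 15)
Answer: WP = r != 13 and r + y <= 4 and (4*y > -9 or 18*y <= 15)


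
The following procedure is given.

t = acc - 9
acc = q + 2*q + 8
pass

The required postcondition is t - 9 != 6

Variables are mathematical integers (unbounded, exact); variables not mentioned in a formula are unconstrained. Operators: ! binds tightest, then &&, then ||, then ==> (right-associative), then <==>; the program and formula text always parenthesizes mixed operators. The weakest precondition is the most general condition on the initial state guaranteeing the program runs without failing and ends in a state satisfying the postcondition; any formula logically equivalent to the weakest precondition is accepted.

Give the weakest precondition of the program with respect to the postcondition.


Working backward. After the program, the postcondition t - 9 != 6 must hold; in canonical form it is t != 15.
Before skip: t != 15
Before acc := q + 2*q + 8: t != 15
Before t := acc - 9: acc != 24
Answer: WP = acc != 24


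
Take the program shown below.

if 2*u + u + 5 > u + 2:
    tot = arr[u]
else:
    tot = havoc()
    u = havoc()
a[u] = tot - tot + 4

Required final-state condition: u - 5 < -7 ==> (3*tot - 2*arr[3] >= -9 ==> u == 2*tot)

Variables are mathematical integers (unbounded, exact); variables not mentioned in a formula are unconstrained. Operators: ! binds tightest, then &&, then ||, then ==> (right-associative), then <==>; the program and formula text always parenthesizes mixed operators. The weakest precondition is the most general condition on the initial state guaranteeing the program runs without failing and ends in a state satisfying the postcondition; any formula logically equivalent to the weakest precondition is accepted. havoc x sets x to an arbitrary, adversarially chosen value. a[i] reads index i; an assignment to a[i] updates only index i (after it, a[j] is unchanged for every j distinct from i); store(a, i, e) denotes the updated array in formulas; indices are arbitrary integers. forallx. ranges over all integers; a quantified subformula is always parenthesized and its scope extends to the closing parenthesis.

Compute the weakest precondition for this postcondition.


Working backward. After the program, the postcondition u - 5 < -7 ==> (3*tot - 2*arr[3] >= -9 ==> u == 2*tot) must hold; in canonical form it is u < -2 ==> (3*tot >= 2*arr[3] - 9 ==> u == 2*tot).
Before a[u] := tot - tot + 4: u < -2 ==> (3*tot >= 2*arr[3] - 9 ==> u == 2*tot)
Then branch requires u < -2 ==> (3*arr[u] >= 2*arr[3] - 9 ==> u == 2*arr[u]); else branch requires forall tot_1. (forall u_1. (u_1 < -2 ==> (3*tot_1 >= 2*arr[3] - 9 ==> u_1 == 2*tot_1))).
Before the if: (2*u > -3 ==> (u < -2 ==> (3*arr[u] >= 2*arr[3] - 9 ==> u == 2*arr[u]))) && ((!(2*u > -3)) ==> (forall tot_1. (forall u_1. (u_1 < -2 ==> (3*tot_1 >= 2*arr[3] - 9 ==> u_1 == 2*tot_1)))))
Answer: WP = (2*u > -3 ==> (u < -2 ==> (3*arr[u] >= 2*arr[3] - 9 ==> u == 2*arr[u]))) && ((!(2*u > -3)) ==> (forall tot_1. (forall u_1. (u_1 < -2 ==> (3*tot_1 >= 2*arr[3] - 9 ==> u_1 == 2*tot_1)))))


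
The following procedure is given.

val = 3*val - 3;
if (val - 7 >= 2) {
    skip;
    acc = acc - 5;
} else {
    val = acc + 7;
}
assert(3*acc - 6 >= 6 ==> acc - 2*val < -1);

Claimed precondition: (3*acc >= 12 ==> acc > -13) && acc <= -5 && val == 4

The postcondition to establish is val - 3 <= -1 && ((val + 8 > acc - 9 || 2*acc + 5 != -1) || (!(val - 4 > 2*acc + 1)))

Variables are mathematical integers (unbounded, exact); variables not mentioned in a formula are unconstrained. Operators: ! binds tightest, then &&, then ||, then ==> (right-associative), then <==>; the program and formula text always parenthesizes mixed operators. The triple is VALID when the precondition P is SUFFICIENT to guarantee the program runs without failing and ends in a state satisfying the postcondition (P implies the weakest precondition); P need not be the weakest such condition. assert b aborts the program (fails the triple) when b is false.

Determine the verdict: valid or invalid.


Working backward. After the program, the postcondition val - 3 <= -1 && ((val + 8 > acc - 9 || 2*acc + 5 != -1) || (!(val - 4 > 2*acc + 1))) must hold; in canonical form it is val <= 2 && (val > acc - 17 || 2*acc != -6 || (!(val > 2*acc + 5))).
Before assert 3*acc - 6 >= 6 ==> acc - 2*val < -1: (3*acc >= 12 ==> acc < 2*val - 1) && val <= 2 && (val > acc - 17 || 2*acc != -6 || (!(val > 2*acc + 5)))
Then branch requires (3*acc >= 27 ==> acc < 2*val + 4) && val <= 2 && (val > acc - 22 || 2*acc != 4 || (!(val > 2*acc - 5))); else branch requires (3*acc >= 12 ==> acc > -13) && acc <= -5.
Before the if: (val >= 9 ==> ((3*acc >= 27 ==> acc < 2*val + 4) && val <= 2 && (val > acc - 22 || 2*acc != 4 || (!(val > 2*acc - 5))))) && ((!(val >= 9)) ==> ((3*acc >= 12 ==> acc > -13) && acc <= -5))
Before val := 3*val - 3: (3*val >= 12 ==> ((3*acc >= 27 ==> acc < 6*val - 2) && 3*val <= 5 && (3*val > acc - 19 || 2*acc != 4 || (!(3*val > 2*acc - 2))))) && ((!(3*val >= 12)) ==> ((3*acc >= 12 ==> acc > -13) && acc <= -5))
The weakest precondition is (3*val >= 12 ==> ((3*acc >= 27 ==> acc < 6*val - 2) && 3*val <= 5 && (3*val > acc - 19 || 2*acc != 4 || (!(3*val > 2*acc - 2))))) && ((!(3*val >= 12)) ==> ((3*acc >= 12 ==> acc > -13) && acc <= -5)).
Check whether (3*acc >= 12 ==> acc > -13) && acc <= -5 && val == 4 implies it.
Countermodel: at the initial state acc = -5, val = 4, the precondition holds but the weakest precondition fails.
Answer: invalid


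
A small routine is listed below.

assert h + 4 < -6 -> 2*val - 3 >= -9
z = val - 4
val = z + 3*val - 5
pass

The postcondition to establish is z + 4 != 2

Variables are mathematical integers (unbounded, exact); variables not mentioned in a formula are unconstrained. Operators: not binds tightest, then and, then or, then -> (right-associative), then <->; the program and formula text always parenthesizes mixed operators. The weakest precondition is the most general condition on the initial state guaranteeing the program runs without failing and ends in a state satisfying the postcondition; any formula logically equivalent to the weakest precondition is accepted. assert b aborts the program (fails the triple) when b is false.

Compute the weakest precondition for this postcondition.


Working backward. After the program, the postcondition z + 4 != 2 must hold; in canonical form it is z != -2.
Before skip: z != -2
Before val := z + 3*val - 5: z != -2
Before z := val - 4: val != 2
Before assert h + 4 < -6 -> 2*val - 3 >= -9: (h < -10 -> 2*val >= -6) and val != 2
Answer: WP = (h < -10 -> 2*val >= -6) and val != 2


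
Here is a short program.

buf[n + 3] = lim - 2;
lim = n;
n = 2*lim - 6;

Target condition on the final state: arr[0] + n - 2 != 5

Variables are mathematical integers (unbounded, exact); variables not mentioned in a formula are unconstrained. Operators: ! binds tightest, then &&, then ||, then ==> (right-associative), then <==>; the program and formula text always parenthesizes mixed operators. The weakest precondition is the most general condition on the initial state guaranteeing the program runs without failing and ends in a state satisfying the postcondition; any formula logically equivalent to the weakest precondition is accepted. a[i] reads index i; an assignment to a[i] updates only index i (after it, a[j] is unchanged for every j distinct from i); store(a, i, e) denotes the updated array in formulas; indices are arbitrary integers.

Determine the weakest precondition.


Working backward. After the program, the postcondition arr[0] + n - 2 != 5 must hold; in canonical form it is arr[0] + n != 7.
Before n := 2*lim - 6: arr[0] + 2*lim != 13
Before lim := n: arr[0] + 2*n != 13
Before buf[n + 3] := lim - 2: arr[0] + 2*n != 13
Answer: WP = arr[0] + 2*n != 13


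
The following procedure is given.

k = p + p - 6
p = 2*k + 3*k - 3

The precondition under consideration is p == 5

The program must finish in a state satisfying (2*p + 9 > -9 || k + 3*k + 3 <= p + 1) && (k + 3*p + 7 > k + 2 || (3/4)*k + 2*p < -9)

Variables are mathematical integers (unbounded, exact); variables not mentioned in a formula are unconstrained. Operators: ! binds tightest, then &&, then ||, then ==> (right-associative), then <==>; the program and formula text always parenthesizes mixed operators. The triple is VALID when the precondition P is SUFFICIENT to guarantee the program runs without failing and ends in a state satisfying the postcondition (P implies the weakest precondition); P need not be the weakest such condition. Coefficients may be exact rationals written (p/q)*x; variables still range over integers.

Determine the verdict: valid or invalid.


Working backward. After the program, the postcondition (2*p + 9 > -9 || k + 3*k + 3 <= p + 1) && (k + 3*p + 7 > k + 2 || (3/4)*k + 2*p < -9) must hold; in canonical form it is (2*p > -18 || 4*k <= p - 2) && (3*p > -5 || (3/4)*k + 2*p < -9).
Before p := 2*k + 3*k - 3: (10*k > -12 || k >= 5) && (15*k > 4 || (43/4)*k < -3)
Before k := p + p - 6: (20*p > 48 || 2*p >= 11) && (30*p > 94 || (43/2)*p < 123/2)
The weakest precondition is (20*p > 48 || 2*p >= 11) && (30*p > 94 || (43/2)*p < 123/2).
Check whether p == 5 implies it.
Every state satisfying the precondition satisfies the weakest precondition: the implication holds.
Answer: valid


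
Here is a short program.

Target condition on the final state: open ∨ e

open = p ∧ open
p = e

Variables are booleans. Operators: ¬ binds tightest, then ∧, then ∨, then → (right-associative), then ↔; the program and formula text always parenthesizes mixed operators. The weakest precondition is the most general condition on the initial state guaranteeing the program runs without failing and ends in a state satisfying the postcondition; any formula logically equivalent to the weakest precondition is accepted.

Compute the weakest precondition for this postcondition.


Working backward. After the program, open ∨ e must hold.
Before p := e: open ∨ e
Before open := p ∧ open: (p ∧ open) ∨ e
Answer: WP = (p ∧ open) ∨ e


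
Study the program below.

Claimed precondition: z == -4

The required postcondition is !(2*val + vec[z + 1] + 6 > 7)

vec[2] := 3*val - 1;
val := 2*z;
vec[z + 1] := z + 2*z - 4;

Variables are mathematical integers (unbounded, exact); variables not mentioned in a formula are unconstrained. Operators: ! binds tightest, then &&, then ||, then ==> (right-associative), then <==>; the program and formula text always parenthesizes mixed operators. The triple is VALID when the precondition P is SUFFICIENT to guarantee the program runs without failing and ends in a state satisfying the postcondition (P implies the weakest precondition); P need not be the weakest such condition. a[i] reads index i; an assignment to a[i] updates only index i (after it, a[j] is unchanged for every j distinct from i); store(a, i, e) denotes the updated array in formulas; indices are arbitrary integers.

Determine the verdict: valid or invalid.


Working backward. After the program, the postcondition !(2*val + vec[z + 1] + 6 > 7) must hold; in canonical form it is !(vec[z + 1] + 2*val > 1).
Before vec[z + 1] := z + 2*z - 4: !(store(vec, z + 1, 3*z - 4)[z + 1] + 2*val > 1)
Before val := 2*z: !(store(vec, z + 1, 3*z - 4)[z + 1] + 4*z > 1)
Before vec[2] := 3*val - 1: !(store(store(vec, 2, 3*val - 1), z + 1, 3*z - 4)[z + 1] + 4*z > 1)
The weakest precondition is !(store(store(vec, 2, 3*val - 1), z + 1, 3*z - 4)[z + 1] + 4*z > 1).
Check whether z == -4 implies it.
Every state satisfying the precondition satisfies the weakest precondition: the implication holds.
Answer: valid


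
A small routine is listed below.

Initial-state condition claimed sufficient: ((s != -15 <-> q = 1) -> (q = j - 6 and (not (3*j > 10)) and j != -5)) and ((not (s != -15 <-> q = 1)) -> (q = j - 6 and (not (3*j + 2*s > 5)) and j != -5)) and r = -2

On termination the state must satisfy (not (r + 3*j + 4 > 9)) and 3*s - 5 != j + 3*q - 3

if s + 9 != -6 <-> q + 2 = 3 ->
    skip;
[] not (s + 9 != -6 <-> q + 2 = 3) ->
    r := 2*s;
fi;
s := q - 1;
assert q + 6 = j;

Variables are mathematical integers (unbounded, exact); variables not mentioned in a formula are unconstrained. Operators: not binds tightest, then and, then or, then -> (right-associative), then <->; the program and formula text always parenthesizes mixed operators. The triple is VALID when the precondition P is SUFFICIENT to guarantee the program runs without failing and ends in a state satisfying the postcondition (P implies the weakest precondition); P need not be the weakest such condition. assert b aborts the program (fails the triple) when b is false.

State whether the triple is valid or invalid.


Working backward. After the program, the postcondition (not (r + 3*j + 4 > 9)) and 3*s - 5 != j + 3*q - 3 must hold; in canonical form it is (not (3*j + r > 5)) and 3*s != j + 3*q + 2.
Before assert q + 6 = j: q = j - 6 and (not (3*j + r > 5)) and 3*s != j + 3*q + 2
Before s := q - 1: q = j - 6 and (not (3*j + r > 5)) and j != -5
Then branch requires q = j - 6 and (not (3*j + r > 5)) and j != -5; else branch requires q = j - 6 and (not (3*j + 2*s > 5)) and j != -5.
Before the if: ((s != -15 <-> q = 1) -> (q = j - 6 and (not (3*j + r > 5)) and j != -5)) and ((not (s != -15 <-> q = 1)) -> (q = j - 6 and (not (3*j + 2*s > 5)) and j != -5))
The weakest precondition is ((s != -15 <-> q = 1) -> (q = j - 6 and (not (3*j + r > 5)) and j != -5)) and ((not (s != -15 <-> q = 1)) -> (q = j - 6 and (not (3*j + 2*s > 5)) and j != -5)).
Check whether ((s != -15 <-> q = 1) -> (q = j - 6 and (not (3*j > 10)) and j != -5)) and ((not (s != -15 <-> q = 1)) -> (q = j - 6 and (not (3*j + 2*s > 5)) and j != -5)) and r = -2 implies it.
Countermodel: at the initial state j = 3, q = -3, r = -2, s = -15, the precondition holds but the weakest precondition fails.
Answer: invalid


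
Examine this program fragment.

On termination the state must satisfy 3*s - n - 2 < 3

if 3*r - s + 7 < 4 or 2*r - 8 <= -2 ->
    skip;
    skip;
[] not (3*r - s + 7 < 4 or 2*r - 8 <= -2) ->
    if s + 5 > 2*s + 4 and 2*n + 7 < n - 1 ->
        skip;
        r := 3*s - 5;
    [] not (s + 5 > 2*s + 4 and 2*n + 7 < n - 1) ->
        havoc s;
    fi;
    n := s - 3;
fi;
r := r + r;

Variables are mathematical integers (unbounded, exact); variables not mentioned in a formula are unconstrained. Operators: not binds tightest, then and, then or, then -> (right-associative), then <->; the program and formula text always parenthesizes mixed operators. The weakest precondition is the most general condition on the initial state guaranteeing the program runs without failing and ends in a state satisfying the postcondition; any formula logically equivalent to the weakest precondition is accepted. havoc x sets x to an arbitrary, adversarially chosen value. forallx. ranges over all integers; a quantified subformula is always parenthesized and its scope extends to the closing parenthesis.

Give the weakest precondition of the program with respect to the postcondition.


Working backward. After the program, the postcondition 3*s - n - 2 < 3 must hold; in canonical form it is 3*s < n + 5.
Before r := r + r: 3*s < n + 5
Then branch requires 3*s < n + 5; else branch requires ((s < 1 and n < -8) -> 2*s < 2) and ((not (s < 1 and n < -8)) -> (forall s_1. 2*s_1 < 2)).
Before the if: ((3*r < s - 3 or 2*r <= 6) -> 3*s < n + 5) and ((not (3*r < s - 3 or 2*r <= 6)) -> (((s < 1 and n < -8) -> 2*s < 2) and ((not (s < 1 and n < -8)) -> (forall s_1. 2*s_1 < 2))))
Answer: WP = ((3*r < s - 3 or 2*r <= 6) -> 3*s < n + 5) and ((not (3*r < s - 3 or 2*r <= 6)) -> (((s < 1 and n < -8) -> 2*s < 2) and ((not (s < 1 and n < -8)) -> (forall s_1. 2*s_1 < 2))))


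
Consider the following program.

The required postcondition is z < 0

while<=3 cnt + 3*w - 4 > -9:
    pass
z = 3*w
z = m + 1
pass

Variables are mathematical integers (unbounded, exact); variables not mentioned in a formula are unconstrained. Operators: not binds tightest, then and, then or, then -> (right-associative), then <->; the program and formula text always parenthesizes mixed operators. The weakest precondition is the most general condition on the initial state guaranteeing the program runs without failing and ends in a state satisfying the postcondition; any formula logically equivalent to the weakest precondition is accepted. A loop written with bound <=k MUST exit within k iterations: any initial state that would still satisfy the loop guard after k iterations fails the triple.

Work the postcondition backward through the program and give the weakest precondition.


Working backward. After the program, z < 0 must hold.
Before skip: z < 0
Before z := m + 1: m < -1
Before z := 3*w: m < -1
Before the loop (bound <=3), unroll the exhaustion recursion (WP_0 = exit-now case; WP_j = one more guarded iteration, up to j = 3):
  WP_0: (not (cnt + 3*w > -5)) and m < -1
  WP_1: (cnt + 3*w > -5 -> ((not (cnt + 3*w > -5)) and m < -1)) and ((not (cnt + 3*w > -5)) -> m < -1)
  WP_2: (cnt + 3*w > -5 -> ((cnt + 3*w > -5 -> ((not (cnt + 3*w > -5)) and m < -1)) and ((not (cnt + 3*w > -5)) -> m < -1))) and ((not (cnt + 3*w > -5)) -> m < -1)
  WP_3: (cnt + 3*w > -5 -> ((cnt + 3*w > -5 -> ((cnt + 3*w > -5 -> ((not (cnt + 3*w > -5)) and m < -1)) and ((not (cnt + 3*w > -5)) -> m < -1))) and ((not (cnt + 3*w > -5)) -> m < -1))) and ((not (cnt + 3*w > -5)) -> m < -1)
So before the loop: (cnt + 3*w > -5 -> ((cnt + 3*w > -5 -> ((cnt + 3*w > -5 -> ((not (cnt + 3*w > -5)) and m < -1)) and ((not (cnt + 3*w > -5)) -> m < -1))) and ((not (cnt + 3*w > -5)) -> m < -1))) and ((not (cnt + 3*w > -5)) -> m < -1)
Answer: WP = (cnt + 3*w > -5 -> ((cnt + 3*w > -5 -> ((cnt + 3*w > -5 -> ((not (cnt + 3*w > -5)) and m < -1)) and ((not (cnt + 3*w > -5)) -> m < -1))) and ((not (cnt + 3*w > -5)) -> m < -1))) and ((not (cnt + 3*w > -5)) -> m < -1)


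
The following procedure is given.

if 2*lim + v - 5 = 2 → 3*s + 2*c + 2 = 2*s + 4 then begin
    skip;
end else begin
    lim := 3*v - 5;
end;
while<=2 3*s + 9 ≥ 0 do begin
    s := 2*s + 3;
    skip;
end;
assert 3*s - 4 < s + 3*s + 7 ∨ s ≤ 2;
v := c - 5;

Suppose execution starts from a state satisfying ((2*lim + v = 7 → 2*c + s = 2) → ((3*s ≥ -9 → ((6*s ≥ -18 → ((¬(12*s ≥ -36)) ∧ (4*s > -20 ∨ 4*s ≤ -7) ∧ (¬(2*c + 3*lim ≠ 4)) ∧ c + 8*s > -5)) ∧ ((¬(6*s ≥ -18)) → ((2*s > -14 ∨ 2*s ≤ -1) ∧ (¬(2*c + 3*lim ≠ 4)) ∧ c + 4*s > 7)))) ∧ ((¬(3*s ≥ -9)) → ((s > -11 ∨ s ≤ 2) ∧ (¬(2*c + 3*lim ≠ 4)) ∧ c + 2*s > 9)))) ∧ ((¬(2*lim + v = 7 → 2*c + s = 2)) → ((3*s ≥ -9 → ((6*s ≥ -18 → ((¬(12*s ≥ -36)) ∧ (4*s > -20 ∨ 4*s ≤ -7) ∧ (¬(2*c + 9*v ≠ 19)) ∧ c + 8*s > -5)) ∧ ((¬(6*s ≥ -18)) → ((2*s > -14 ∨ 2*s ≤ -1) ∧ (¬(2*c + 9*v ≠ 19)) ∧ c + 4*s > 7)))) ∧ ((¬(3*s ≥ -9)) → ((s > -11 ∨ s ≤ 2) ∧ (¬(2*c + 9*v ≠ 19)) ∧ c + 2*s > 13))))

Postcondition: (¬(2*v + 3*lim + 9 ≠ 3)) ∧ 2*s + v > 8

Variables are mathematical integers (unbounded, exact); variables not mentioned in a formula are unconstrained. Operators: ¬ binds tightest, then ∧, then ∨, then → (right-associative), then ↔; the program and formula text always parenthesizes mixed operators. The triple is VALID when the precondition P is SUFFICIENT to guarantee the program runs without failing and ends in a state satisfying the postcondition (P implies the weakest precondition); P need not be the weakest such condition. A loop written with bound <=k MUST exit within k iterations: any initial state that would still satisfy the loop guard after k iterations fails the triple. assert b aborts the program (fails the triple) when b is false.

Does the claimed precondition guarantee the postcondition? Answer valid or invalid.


Working backward. After the program, the postcondition (¬(2*v + 3*lim + 9 ≠ 3)) ∧ 2*s + v > 8 must hold; in canonical form it is (¬(3*lim + 2*v ≠ -6)) ∧ 2*s + v > 8.
Before v := c - 5: (¬(2*c + 3*lim ≠ 4)) ∧ c + 2*s > 13
Before assert 3*s - 4 < s + 3*s + 7 ∨ s ≤ 2: (s > -11 ∨ s ≤ 2) ∧ (¬(2*c + 3*lim ≠ 4)) ∧ c + 2*s > 13
Before the loop (bound <=2), unroll the exhaustion recursion (WP_0 = exit-now case; WP_j = one more guarded iteration, up to j = 2):
  WP_0: (¬(3*s ≥ -9)) ∧ (s > -11 ∨ s ≤ 2) ∧ (¬(2*c + 3*lim ≠ 4)) ∧ c + 2*s > 13
  WP_1: (3*s ≥ -9 → ((¬(6*s ≥ -18)) ∧ (2*s > -14 ∨ 2*s ≤ -1) ∧ (¬(2*c + 3*lim ≠ 4)) ∧ c + 4*s > 7)) ∧ ((¬(3*s ≥ -9)) → ((s > -11 ∨ s ≤ 2) ∧ (¬(2*c + 3*lim ≠ 4)) ∧ c + 2*s > 13))
  WP_2: (3*s ≥ -9 → ((6*s ≥ -18 → ((¬(12*s ≥ -36)) ∧ (4*s > -20 ∨ 4*s ≤ -7) ∧ (¬(2*c + 3*lim ≠ 4)) ∧ c + 8*s > -5)) ∧ ((¬(6*s ≥ -18)) → ((2*s > -14 ∨ 2*s ≤ -1) ∧ (¬(2*c + 3*lim ≠ 4)) ∧ c + 4*s > 7)))) ∧ ((¬(3*s ≥ -9)) → ((s > -11 ∨ s ≤ 2) ∧ (¬(2*c + 3*lim ≠ 4)) ∧ c + 2*s > 13))
So before the loop: (3*s ≥ -9 → ((6*s ≥ -18 → ((¬(12*s ≥ -36)) ∧ (4*s > -20 ∨ 4*s ≤ -7) ∧ (¬(2*c + 3*lim ≠ 4)) ∧ c + 8*s > -5)) ∧ ((¬(6*s ≥ -18)) → ((2*s > -14 ∨ 2*s ≤ -1) ∧ (¬(2*c + 3*lim ≠ 4)) ∧ c + 4*s > 7)))) ∧ ((¬(3*s ≥ -9)) → ((s > -11 ∨ s ≤ 2) ∧ (¬(2*c + 3*lim ≠ 4)) ∧ c + 2*s > 13))
Then branch requires (3*s ≥ -9 → ((6*s ≥ -18 → ((¬(12*s ≥ -36)) ∧ (4*s > -20 ∨ 4*s ≤ -7) ∧ (¬(2*c + 3*lim ≠ 4)) ∧ c + 8*s > -5)) ∧ ((¬(6*s ≥ -18)) → ((2*s > -14 ∨ 2*s ≤ -1) ∧ (¬(2*c + 3*lim ≠ 4)) ∧ c + 4*s > 7)))) ∧ ((¬(3*s ≥ -9)) → ((s > -11 ∨ s ≤ 2) ∧ (¬(2*c + 3*lim ≠ 4)) ∧ c + 2*s > 13)); else branch requires (3*s ≥ -9 → ((6*s ≥ -18 → ((¬(12*s ≥ -36)) ∧ (4*s > -20 ∨ 4*s ≤ -7) ∧ (¬(2*c + 9*v ≠ 19)) ∧ c + 8*s > -5)) ∧ ((¬(6*s ≥ -18)) → ((2*s > -14 ∨ 2*s ≤ -1) ∧ (¬(2*c + 9*v ≠ 19)) ∧ c + 4*s > 7)))) ∧ ((¬(3*s ≥ -9)) → ((s > -11 ∨ s ≤ 2) ∧ (¬(2*c + 9*v ≠ 19)) ∧ c + 2*s > 13)).
Before the if: ((2*lim + v = 7 → 2*c + s = 2) → ((3*s ≥ -9 → ((6*s ≥ -18 → ((¬(12*s ≥ -36)) ∧ (4*s > -20 ∨ 4*s ≤ -7) ∧ (¬(2*c + 3*lim ≠ 4)) ∧ c + 8*s > -5)) ∧ ((¬(6*s ≥ -18)) → ((2*s > -14 ∨ 2*s ≤ -1) ∧ (¬(2*c + 3*lim ≠ 4)) ∧ c + 4*s > 7)))) ∧ ((¬(3*s ≥ -9)) → ((s > -11 ∨ s ≤ 2) ∧ (¬(2*c + 3*lim ≠ 4)) ∧ c + 2*s > 13)))) ∧ ((¬(2*lim + v = 7 → 2*c + s = 2)) → ((3*s ≥ -9 → ((6*s ≥ -18 → ((¬(12*s ≥ -36)) ∧ (4*s > -20 ∨ 4*s ≤ -7) ∧ (¬(2*c + 9*v ≠ 19)) ∧ c + 8*s > -5)) ∧ ((¬(6*s ≥ -18)) → ((2*s > -14 ∨ 2*s ≤ -1) ∧ (¬(2*c + 9*v ≠ 19)) ∧ c + 4*s > 7)))) ∧ ((¬(3*s ≥ -9)) → ((s > -11 ∨ s ≤ 2) ∧ (¬(2*c + 9*v ≠ 19)) ∧ c + 2*s > 13))))
The weakest precondition is ((2*lim + v = 7 → 2*c + s = 2) → ((3*s ≥ -9 → ((6*s ≥ -18 → ((¬(12*s ≥ -36)) ∧ (4*s > -20 ∨ 4*s ≤ -7) ∧ (¬(2*c + 3*lim ≠ 4)) ∧ c + 8*s > -5)) ∧ ((¬(6*s ≥ -18)) → ((2*s > -14 ∨ 2*s ≤ -1) ∧ (¬(2*c + 3*lim ≠ 4)) ∧ c + 4*s > 7)))) ∧ ((¬(3*s ≥ -9)) → ((s > -11 ∨ s ≤ 2) ∧ (¬(2*c + 3*lim ≠ 4)) ∧ c + 2*s > 13)))) ∧ ((¬(2*lim + v = 7 → 2*c + s = 2)) → ((3*s ≥ -9 → ((6*s ≥ -18 → ((¬(12*s ≥ -36)) ∧ (4*s > -20 ∨ 4*s ≤ -7) ∧ (¬(2*c + 9*v ≠ 19)) ∧ c + 8*s > -5)) ∧ ((¬(6*s ≥ -18)) → ((2*s > -14 ∨ 2*s ≤ -1) ∧ (¬(2*c + 9*v ≠ 19)) ∧ c + 4*s > 7)))) ∧ ((¬(3*s ≥ -9)) → ((s > -11 ∨ s ≤ 2) ∧ (¬(2*c + 9*v ≠ 19)) ∧ c + 2*s > 13)))).
Check whether ((2*lim + v = 7 → 2*c + s = 2) → ((3*s ≥ -9 → ((6*s ≥ -18 → ((¬(12*s ≥ -36)) ∧ (4*s > -20 ∨ 4*s ≤ -7) ∧ (¬(2*c + 3*lim ≠ 4)) ∧ c + 8*s > -5)) ∧ ((¬(6*s ≥ -18)) → ((2*s > -14 ∨ 2*s ≤ -1) ∧ (¬(2*c + 3*lim ≠ 4)) ∧ c + 4*s > 7)))) ∧ ((¬(3*s ≥ -9)) → ((s > -11 ∨ s ≤ 2) ∧ (¬(2*c + 3*lim ≠ 4)) ∧ c + 2*s > 9)))) ∧ ((¬(2*lim + v = 7 → 2*c + s = 2)) → ((3*s ≥ -9 → ((6*s ≥ -18 → ((¬(12*s ≥ -36)) ∧ (4*s > -20 ∨ 4*s ≤ -7) ∧ (¬(2*c + 9*v ≠ 19)) ∧ c + 8*s > -5)) ∧ ((¬(6*s ≥ -18)) → ((2*s > -14 ∨ 2*s ≤ -1) ∧ (¬(2*c + 9*v ≠ 19)) ∧ c + 4*s > 7)))) ∧ ((¬(3*s ≥ -9)) → ((s > -11 ∨ s ≤ 2) ∧ (¬(2*c + 9*v ≠ 19)) ∧ c + 2*s > 13)))) implies it.
Countermodel: at the initial state c = 20, lim = -12, s = -5, v = 32, the precondition holds but the weakest precondition fails.
Answer: invalid


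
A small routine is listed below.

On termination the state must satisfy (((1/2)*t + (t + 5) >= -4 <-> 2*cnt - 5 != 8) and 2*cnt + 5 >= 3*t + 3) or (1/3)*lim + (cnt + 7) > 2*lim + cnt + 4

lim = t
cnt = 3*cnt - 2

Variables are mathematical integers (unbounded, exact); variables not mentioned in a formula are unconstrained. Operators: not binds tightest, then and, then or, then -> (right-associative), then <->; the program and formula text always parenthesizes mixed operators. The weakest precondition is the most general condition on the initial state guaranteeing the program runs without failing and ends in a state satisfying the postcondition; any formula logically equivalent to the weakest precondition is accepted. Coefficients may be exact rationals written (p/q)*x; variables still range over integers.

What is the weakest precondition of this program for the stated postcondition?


Working backward. After the program, the postcondition (((1/2)*t + (t + 5) >= -4 <-> 2*cnt - 5 != 8) and 2*cnt + 5 >= 3*t + 3) or (1/3)*lim + (cnt + 7) > 2*lim + cnt + 4 must hold; in canonical form it is (((3/2)*t >= -9 <-> 2*cnt != 13) and 2*cnt >= 3*t - 2) or (5/3)*lim < 3.
Before cnt := 3*cnt - 2: (((3/2)*t >= -9 <-> 6*cnt != 17) and 6*cnt >= 3*t + 2) or (5/3)*lim < 3
Before lim := t: (((3/2)*t >= -9 <-> 6*cnt != 17) and 6*cnt >= 3*t + 2) or (5/3)*t < 3
Answer: WP = (((3/2)*t >= -9 <-> 6*cnt != 17) and 6*cnt >= 3*t + 2) or (5/3)*t < 3


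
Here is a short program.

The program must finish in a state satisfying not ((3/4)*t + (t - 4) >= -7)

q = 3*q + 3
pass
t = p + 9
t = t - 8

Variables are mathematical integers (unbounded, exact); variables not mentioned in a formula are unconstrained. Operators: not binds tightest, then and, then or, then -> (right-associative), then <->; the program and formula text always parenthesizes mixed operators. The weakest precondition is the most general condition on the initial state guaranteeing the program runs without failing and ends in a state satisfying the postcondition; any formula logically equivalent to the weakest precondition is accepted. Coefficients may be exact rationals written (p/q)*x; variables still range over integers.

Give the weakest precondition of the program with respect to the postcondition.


Working backward. After the program, the postcondition not ((3/4)*t + (t - 4) >= -7) must hold; in canonical form it is not ((7/4)*t >= -3).
Before t := t - 8: not ((7/4)*t >= 11)
Before t := p + 9: not ((7/4)*p >= -19/4)
Before skip: not ((7/4)*p >= -19/4)
Before q := 3*q + 3: not ((7/4)*p >= -19/4)
Answer: WP = not ((7/4)*p >= -19/4)


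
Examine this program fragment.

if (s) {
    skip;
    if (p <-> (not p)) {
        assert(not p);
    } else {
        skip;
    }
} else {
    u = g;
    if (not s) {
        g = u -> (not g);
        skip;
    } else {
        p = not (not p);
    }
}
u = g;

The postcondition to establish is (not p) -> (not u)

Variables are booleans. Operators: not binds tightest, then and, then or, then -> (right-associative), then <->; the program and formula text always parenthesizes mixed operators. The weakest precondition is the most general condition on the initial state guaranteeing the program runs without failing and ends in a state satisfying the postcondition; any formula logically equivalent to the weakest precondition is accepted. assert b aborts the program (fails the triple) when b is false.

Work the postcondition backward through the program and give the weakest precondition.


Working backward. After the program, (not p) -> (not u) must hold.
Before u := g: (not p) -> (not g)
Then branch requires ((p <-> (not p)) -> ((not p) and ((not p) -> (not g)))) and ((not (p <-> (not p))) -> ((not p) -> (not g))); else branch requires ((not s) -> ((not p) -> (not (g -> (not g))))) and (s -> ((not p) -> (not g))).
Before the if: (s -> (((p <-> (not p)) -> ((not p) and ((not p) -> (not g)))) and ((not (p <-> (not p))) -> ((not p) -> (not g))))) and ((not s) -> (((not s) -> ((not p) -> (not (g -> (not g))))) and (s -> ((not p) -> (not g)))))
Answer: WP = (s -> (((p <-> (not p)) -> ((not p) and ((not p) -> (not g)))) and ((not (p <-> (not p))) -> ((not p) -> (not g))))) and ((not s) -> (((not s) -> ((not p) -> (not (g -> (not g))))) and (s -> ((not p) -> (not g)))))


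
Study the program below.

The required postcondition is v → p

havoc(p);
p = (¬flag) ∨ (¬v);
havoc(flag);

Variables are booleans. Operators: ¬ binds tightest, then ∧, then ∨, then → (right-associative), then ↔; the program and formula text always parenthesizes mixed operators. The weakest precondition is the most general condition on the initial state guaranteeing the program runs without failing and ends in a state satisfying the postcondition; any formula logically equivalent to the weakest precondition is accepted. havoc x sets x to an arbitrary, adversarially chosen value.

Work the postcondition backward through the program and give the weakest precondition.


Working backward. After the program, v → p must hold.
Before havoc flag: v → p
Before p := (¬flag) ∨ (¬v): v → ((¬flag) ∨ (¬v))
Before havoc p: v → ((¬flag) ∨ (¬v))
Answer: WP = v → ((¬flag) ∨ (¬v))


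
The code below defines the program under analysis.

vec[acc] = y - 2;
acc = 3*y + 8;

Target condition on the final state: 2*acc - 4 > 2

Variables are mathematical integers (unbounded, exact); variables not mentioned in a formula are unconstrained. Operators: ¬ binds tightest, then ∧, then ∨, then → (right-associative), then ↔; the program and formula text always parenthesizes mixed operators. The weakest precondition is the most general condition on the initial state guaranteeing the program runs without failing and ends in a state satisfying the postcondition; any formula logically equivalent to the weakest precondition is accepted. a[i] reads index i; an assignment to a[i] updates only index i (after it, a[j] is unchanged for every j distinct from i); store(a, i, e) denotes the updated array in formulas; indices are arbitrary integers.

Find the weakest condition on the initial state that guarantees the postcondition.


Working backward. After the program, the postcondition 2*acc - 4 > 2 must hold; in canonical form it is 2*acc > 6.
Before acc := 3*y + 8: 6*y > -10
Before vec[acc] := y - 2: 6*y > -10
Answer: WP = 6*y > -10


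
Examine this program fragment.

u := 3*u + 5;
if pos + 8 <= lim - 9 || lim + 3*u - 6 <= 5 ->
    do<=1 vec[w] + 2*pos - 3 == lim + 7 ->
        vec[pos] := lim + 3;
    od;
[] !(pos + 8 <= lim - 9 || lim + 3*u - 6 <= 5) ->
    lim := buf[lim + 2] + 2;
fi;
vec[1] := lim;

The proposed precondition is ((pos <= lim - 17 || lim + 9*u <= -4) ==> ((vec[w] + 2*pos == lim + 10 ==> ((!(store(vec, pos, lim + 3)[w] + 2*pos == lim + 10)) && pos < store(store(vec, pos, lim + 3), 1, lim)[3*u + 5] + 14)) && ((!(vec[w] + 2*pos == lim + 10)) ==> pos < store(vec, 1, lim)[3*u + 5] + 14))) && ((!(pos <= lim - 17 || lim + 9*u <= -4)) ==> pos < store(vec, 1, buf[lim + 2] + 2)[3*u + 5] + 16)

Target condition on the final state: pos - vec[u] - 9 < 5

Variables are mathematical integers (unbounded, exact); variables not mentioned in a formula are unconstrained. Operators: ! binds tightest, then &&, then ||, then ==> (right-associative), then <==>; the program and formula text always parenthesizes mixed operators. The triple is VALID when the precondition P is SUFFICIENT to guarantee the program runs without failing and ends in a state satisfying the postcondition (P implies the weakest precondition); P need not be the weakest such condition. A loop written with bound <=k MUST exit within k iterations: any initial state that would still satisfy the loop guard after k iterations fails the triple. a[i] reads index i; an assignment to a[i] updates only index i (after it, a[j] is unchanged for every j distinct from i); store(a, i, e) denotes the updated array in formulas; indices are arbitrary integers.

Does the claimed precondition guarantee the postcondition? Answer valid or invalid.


Working backward. After the program, the postcondition pos - vec[u] - 9 < 5 must hold; in canonical form it is pos < vec[u] + 14.
Before vec[1] := lim: pos < store(vec, 1, lim)[u] + 14
Then branch requires (vec[w] + 2*pos == lim + 10 ==> ((!(store(vec, pos, lim + 3)[w] + 2*pos == lim + 10)) && pos < store(store(vec, pos, lim + 3), 1, lim)[u] + 14)) && ((!(vec[w] + 2*pos == lim + 10)) ==> pos < store(vec, 1, lim)[u] + 14); else branch requires pos < store(vec, 1, buf[lim + 2] + 2)[u] + 14.
Before the if: ((pos <= lim - 17 || lim + 3*u <= 11) ==> ((vec[w] + 2*pos == lim + 10 ==> ((!(store(vec, pos, lim + 3)[w] + 2*pos == lim + 10)) && pos < store(store(vec, pos, lim + 3), 1, lim)[u] + 14)) && ((!(vec[w] + 2*pos == lim + 10)) ==> pos < store(vec, 1, lim)[u] + 14))) && ((!(pos <= lim - 17 || lim + 3*u <= 11)) ==> pos < store(vec, 1, buf[lim + 2] + 2)[u] + 14)
Before u := 3*u + 5: ((pos <= lim - 17 || lim + 9*u <= -4) ==> ((vec[w] + 2*pos == lim + 10 ==> ((!(store(vec, pos, lim + 3)[w] + 2*pos == lim + 10)) && pos < store(store(vec, pos, lim + 3), 1, lim)[3*u + 5] + 14)) && ((!(vec[w] + 2*pos == lim + 10)) ==> pos < store(vec, 1, lim)[3*u + 5] + 14))) && ((!(pos <= lim - 17 || lim + 9*u <= -4)) ==> pos < store(vec, 1, buf[lim + 2] + 2)[3*u + 5] + 14)
The weakest precondition is ((pos <= lim - 17 || lim + 9*u <= -4) ==> ((vec[w] + 2*pos == lim + 10 ==> ((!(store(vec, pos, lim + 3)[w] + 2*pos == lim + 10)) && pos < store(store(vec, pos, lim + 3), 1, lim)[3*u + 5] + 14)) && ((!(vec[w] + 2*pos == lim + 10)) ==> pos < store(vec, 1, lim)[3*u + 5] + 14))) && ((!(pos <= lim - 17 || lim + 9*u <= -4)) ==> pos < store(vec, 1, buf[lim + 2] + 2)[3*u + 5] + 14).
Check whether ((pos <= lim - 17 || lim + 9*u <= -4) ==> ((vec[w] + 2*pos == lim + 10 ==> ((!(store(vec, pos, lim + 3)[w] + 2*pos == lim + 10)) && pos < store(store(vec, pos, lim + 3), 1, lim)[3*u + 5] + 14)) && ((!(vec[w] + 2*pos == lim + 10)) ==> pos < store(vec, 1, lim)[3*u + 5] + 14))) && ((!(pos <= lim - 17 || lim + 9*u <= -4)) ==> pos < store(vec, 1, buf[lim + 2] + 2)[3*u + 5] + 16) implies it.
Countermodel: at the initial state buf = {[0] = -16, [1] = -16, [2] = -16, [5] = -16, elsewhere -16}, lim = 0, pos = 0, u = 0, vec = {[0] = -14, [1] = -14, [2] = -14, [5] = -14, elsewhere -14}, w = 0, the precondition holds but the weakest precondition fails.
Answer: invalid
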